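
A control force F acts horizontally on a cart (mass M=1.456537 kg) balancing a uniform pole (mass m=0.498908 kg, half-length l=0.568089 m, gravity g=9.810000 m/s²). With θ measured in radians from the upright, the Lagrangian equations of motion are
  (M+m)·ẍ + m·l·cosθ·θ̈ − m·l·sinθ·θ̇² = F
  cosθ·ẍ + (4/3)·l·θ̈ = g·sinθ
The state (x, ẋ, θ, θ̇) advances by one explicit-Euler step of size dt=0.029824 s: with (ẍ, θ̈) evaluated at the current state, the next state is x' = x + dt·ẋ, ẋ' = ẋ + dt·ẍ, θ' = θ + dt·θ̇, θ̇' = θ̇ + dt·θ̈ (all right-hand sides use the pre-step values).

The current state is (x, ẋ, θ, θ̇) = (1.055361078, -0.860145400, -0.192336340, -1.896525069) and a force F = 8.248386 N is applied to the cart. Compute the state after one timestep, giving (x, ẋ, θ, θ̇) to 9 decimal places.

sinθ=-0.191152673, cosθ=0.981560317
temp = (F + m·l·θ̇²·sinθ)/(M+m) = (8.248386 + -0.194865250)/1.955445 = 4.118510492
θ̈ = (g·sinθ − cosθ·temp)/(l·(4/3 − m·cos²θ/(M+m))) = -9.578676973
ẍ = temp − m·l·θ̈·cosθ/(M+m) = 5.481252873
Euler: x'=1.055361078+0.029824·-0.860145400=1.029708102, ẋ'=-0.860145400+0.029824·5.481252873=-0.696672514
       θ'=-0.192336340+0.029824·-1.896525069=-0.248898304, θ̇'=-1.896525069+0.029824·-9.578676973=-2.182199531

(1.029708102, -0.696672514, -0.248898304, -2.182199531)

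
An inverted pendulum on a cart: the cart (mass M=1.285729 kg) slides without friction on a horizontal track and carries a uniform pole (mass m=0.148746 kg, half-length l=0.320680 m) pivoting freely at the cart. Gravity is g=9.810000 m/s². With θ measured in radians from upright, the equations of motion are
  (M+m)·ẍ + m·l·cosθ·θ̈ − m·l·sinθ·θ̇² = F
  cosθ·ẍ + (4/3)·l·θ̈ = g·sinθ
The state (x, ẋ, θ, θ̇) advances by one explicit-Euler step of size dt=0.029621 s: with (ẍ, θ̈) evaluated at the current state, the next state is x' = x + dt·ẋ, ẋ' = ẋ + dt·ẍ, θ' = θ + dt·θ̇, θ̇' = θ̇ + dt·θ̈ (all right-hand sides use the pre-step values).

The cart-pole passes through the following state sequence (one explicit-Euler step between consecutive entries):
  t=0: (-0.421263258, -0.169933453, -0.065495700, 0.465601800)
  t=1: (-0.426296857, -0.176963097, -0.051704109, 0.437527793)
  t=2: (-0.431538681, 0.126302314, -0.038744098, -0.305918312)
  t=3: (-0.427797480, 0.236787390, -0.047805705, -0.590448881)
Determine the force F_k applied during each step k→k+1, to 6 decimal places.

F_0 = -0.384864 N
F_1 = 13.491298 N
F_2 = 4.892857 N

step 0→1:
  ẍ = (ẋ'−ẋ)/dt = (-0.176963097−-0.169933453)/0.029621 = -0.237320
  θ̈ = (θ̇'−θ̇)/dt = (0.437527793−0.465601800)/0.029621 = -0.947774
  sinθ=-0.065449, cosθ=0.997856
  F = (M+m)·ẍ + m·l·cosθ·θ̈ − m·l·sinθ·θ̇² = -0.340429 + -0.045112 − -0.000677 = -0.384864
step 1→2:
  ẍ = (ẋ'−ẋ)/dt = (0.126302314−-0.176963097)/0.029621 = 10.238189
  θ̈ = (θ̇'−θ̇)/dt = (-0.305918312−0.437527793)/0.029621 = -25.098616
  sinθ=-0.051681, cosθ=0.998664
  F = (M+m)·ẍ + m·l·cosθ·θ̈ − m·l·sinθ·θ̇² = 14.686427 + -1.195601 − -0.000472 = 13.491298
step 2→3:
  ẍ = (ẋ'−ẋ)/dt = (0.236787390−0.126302314)/0.029621 = 3.729958
  θ̈ = (θ̇'−θ̇)/dt = (-0.590448881−-0.305918312)/0.029621 = -9.605704
  sinθ=-0.038734, cosθ=0.999250
  F = (M+m)·ẍ + m·l·cosθ·θ̈ − m·l·sinθ·θ̇² = 5.350531 + -0.457847 − -0.000173 = 4.892857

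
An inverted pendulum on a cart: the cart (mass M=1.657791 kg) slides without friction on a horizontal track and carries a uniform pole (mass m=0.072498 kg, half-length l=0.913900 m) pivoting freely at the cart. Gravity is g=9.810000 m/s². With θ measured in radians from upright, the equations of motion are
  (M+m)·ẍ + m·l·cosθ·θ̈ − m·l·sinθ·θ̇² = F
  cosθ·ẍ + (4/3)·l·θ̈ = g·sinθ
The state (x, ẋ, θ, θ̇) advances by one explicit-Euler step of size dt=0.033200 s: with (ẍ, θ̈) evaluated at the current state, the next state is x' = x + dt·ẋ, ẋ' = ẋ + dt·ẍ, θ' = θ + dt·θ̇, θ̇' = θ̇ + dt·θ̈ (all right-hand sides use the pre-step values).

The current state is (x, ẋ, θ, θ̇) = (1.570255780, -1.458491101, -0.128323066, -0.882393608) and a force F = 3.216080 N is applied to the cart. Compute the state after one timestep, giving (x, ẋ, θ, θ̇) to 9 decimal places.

sinθ=-0.127971177, cosθ=0.991777887
temp = (F + m·l·θ̇²·sinθ)/(M+m) = (3.216080 + -0.006601788)/1.730289 = 1.854879856
θ̈ = (g·sinθ − cosθ·temp)/(l·(4/3 − m·cos²θ/(M+m))) = -2.620974150
ẍ = temp − m·l·θ̈·cosθ/(M+m) = 1.954416551
Euler: x'=1.570255780+0.033200·-1.458491101=1.521833875, ẋ'=-1.458491101+0.033200·1.954416551=-1.393604472
       θ'=-0.128323066+0.033200·-0.882393608=-0.157618534, θ̇'=-0.882393608+0.033200·-2.620974150=-0.969409950

(1.521833875, -1.393604472, -0.157618534, -0.969409950)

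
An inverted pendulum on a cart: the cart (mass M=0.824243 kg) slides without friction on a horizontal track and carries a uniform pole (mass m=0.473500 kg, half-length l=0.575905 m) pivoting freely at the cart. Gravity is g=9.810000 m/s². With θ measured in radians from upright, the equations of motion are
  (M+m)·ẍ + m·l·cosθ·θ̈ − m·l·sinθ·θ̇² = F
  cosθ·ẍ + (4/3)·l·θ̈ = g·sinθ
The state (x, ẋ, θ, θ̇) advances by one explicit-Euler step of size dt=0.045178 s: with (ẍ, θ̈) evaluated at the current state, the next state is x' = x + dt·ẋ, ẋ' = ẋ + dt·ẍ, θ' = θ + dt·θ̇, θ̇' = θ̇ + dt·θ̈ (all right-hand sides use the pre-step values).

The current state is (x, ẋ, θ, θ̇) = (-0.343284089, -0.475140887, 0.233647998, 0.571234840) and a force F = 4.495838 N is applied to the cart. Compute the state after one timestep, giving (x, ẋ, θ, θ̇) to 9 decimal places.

(-0.364750004, -0.299824639, 0.259455246, 0.482756308)

sinθ=0.231527932, cosθ=0.972828257
temp = (F + m·l·θ̇²·sinθ)/(M+m) = (4.495838 + 0.020601726)/1.297743 = 3.480226613
θ̈ = (g·sinθ − cosθ·temp)/(l·(4/3 − m·cos²θ/(M+m))) = -1.958442869
ẍ = temp − m·l·θ̈·cosθ/(M+m) = 3.880566831
Euler: x'=-0.343284089+0.045178·-0.475140887=-0.364750004, ẋ'=-0.475140887+0.045178·3.880566831=-0.299824639
       θ'=0.233647998+0.045178·0.571234840=0.259455246, θ̇'=0.571234840+0.045178·-1.958442869=0.482756308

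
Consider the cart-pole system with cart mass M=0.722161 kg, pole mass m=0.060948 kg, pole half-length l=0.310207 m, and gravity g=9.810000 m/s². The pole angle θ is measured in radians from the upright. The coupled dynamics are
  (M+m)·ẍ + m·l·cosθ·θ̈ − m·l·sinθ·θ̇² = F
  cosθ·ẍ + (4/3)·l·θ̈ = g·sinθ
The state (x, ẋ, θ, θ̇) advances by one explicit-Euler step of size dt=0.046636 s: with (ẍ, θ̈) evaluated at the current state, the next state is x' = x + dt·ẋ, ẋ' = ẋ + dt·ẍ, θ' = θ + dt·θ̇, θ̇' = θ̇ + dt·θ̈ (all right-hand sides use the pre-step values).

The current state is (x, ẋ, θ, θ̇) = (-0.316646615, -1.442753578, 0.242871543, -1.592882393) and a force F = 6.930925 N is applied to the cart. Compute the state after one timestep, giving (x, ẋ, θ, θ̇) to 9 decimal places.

(-0.383930871, -1.011849613, 0.168585880, -2.338110159)

sinθ=0.240490881, cosθ=0.970651398
temp = (F + m·l·θ̇²·sinθ)/(M+m) = (6.930925 + 0.011536580)/0.783109 = 8.865255769
θ̈ = (g·sinθ − cosθ·temp)/(l·(4/3 − m·cos²θ/(M+m))) = -15.979667330
ẍ = temp − m·l·θ̈·cosθ/(M+m) = 9.239728205
Euler: x'=-0.316646615+0.046636·-1.442753578=-0.383930871, ẋ'=-1.442753578+0.046636·9.239728205=-1.011849613
       θ'=0.242871543+0.046636·-1.592882393=0.168585880, θ̇'=-1.592882393+0.046636·-15.979667330=-2.338110159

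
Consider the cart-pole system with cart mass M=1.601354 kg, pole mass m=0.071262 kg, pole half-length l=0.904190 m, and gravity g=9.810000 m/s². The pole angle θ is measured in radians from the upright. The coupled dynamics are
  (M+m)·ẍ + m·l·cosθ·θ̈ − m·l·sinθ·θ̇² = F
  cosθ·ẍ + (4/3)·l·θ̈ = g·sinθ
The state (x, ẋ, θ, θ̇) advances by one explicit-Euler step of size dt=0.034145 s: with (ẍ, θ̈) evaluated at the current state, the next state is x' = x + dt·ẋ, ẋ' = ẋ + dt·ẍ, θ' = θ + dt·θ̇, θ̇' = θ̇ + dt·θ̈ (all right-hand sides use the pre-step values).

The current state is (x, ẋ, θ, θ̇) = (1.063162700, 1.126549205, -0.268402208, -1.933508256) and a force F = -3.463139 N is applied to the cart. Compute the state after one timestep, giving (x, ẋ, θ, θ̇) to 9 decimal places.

(1.101628723, 1.055164369, -0.334421847, -1.950097796)

sinθ=-0.265191191, cosθ=0.964195847
temp = (F + m·l·θ̇²·sinθ)/(M+m) = (-3.463139 + -0.063880582)/1.672616 = -2.108684589
θ̈ = (g·sinθ − cosθ·temp)/(l·(4/3 − m·cos²θ/(M+m))) = -0.485855625
ẍ = temp − m·l·θ̈·cosθ/(M+m) = -2.090638048
Euler: x'=1.063162700+0.034145·1.126549205=1.101628723, ẋ'=1.126549205+0.034145·-2.090638048=1.055164369
       θ'=-0.268402208+0.034145·-1.933508256=-0.334421847, θ̇'=-1.933508256+0.034145·-0.485855625=-1.950097796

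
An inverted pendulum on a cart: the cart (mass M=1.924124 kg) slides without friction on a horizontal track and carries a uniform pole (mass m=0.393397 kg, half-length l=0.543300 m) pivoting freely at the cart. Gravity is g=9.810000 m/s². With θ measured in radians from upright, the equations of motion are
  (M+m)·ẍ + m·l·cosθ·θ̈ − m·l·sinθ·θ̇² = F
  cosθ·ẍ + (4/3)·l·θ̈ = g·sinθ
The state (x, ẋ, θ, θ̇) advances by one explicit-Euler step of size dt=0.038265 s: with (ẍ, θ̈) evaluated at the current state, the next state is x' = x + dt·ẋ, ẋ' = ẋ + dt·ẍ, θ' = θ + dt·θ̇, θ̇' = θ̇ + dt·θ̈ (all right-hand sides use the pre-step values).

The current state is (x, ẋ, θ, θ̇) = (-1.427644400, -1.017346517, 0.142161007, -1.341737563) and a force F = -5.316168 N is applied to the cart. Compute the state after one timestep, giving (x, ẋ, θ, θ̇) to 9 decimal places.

(-1.466573164, -1.124263938, 0.090819419, -1.122212942)

sinθ=0.141682651, cosθ=0.989912131
temp = (F + m·l·θ̇²·sinθ)/(M+m) = (-5.316168 + 0.054515824)/2.317521 = -2.270379503
θ̈ = (g·sinθ − cosθ·temp)/(l·(4/3 − m·cos²θ/(M+m))) = 5.736956001
ẍ = temp − m·l·θ̈·cosθ/(M+m) = -2.794130950
Euler: x'=-1.427644400+0.038265·-1.017346517=-1.466573164, ẋ'=-1.017346517+0.038265·-2.794130950=-1.124263938
       θ'=0.142161007+0.038265·-1.341737563=0.090819419, θ̇'=-1.341737563+0.038265·5.736956001=-1.122212942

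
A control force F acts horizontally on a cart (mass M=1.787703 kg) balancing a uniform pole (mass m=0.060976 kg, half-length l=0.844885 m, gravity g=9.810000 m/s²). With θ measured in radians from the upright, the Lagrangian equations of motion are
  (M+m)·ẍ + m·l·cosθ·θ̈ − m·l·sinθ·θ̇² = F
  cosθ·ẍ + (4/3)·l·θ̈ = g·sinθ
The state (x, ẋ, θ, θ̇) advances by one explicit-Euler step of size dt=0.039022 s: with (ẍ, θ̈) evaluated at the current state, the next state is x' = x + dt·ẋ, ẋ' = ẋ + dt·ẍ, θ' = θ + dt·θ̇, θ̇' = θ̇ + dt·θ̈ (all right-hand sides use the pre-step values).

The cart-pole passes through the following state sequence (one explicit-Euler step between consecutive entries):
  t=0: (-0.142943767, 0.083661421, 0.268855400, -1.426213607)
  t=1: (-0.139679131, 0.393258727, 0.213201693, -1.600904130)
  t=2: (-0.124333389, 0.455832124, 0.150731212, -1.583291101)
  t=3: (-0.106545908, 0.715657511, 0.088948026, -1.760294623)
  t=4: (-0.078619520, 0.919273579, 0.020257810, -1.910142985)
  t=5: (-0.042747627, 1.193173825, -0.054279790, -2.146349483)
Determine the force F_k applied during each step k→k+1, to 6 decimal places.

step 0→1:
  ẍ = (ẋ'−ẋ)/dt = (0.393258727−0.083661421)/0.039022 = 7.933917
  θ̈ = (θ̇'−θ̇)/dt = (-1.600904130−-1.426213607)/0.039022 = -4.476719
  sinθ=0.265628, cosθ=0.964076
  F = (M+m)·ẍ + m·l·cosθ·θ̈ − m·l·sinθ·θ̇² = 14.667266 + -0.222345 − 0.027836 = 14.417085
step 1→2:
  ẍ = (ẋ'−ẋ)/dt = (0.455832124−0.393258727)/0.039022 = 1.603542
  θ̈ = (θ̇'−θ̇)/dt = (-1.583291101−-1.600904130)/0.039022 = 0.451362
  sinθ=0.211590, cosθ=0.977358
  F = (M+m)·ẍ + m·l·cosθ·θ̈ − m·l·sinθ·θ̇² = 2.964434 + 0.022727 − 0.027937 = 2.959223
step 2→3:
  ẍ = (ẋ'−ẋ)/dt = (0.715657511−0.455832124)/0.039022 = 6.658433
  θ̈ = (θ̇'−θ̇)/dt = (-1.760294623−-1.583291101)/0.039022 = -4.535993
  sinθ=0.150161, cosθ=0.988662
  F = (M+m)·ẍ + m·l·cosθ·θ̈ − m·l·sinθ·θ̇² = 12.309306 + -0.231034 − 0.019393 = 12.058879
step 3→4:
  ẍ = (ẋ'−ẋ)/dt = (0.919273579−0.715657511)/0.039022 = 5.217981
  θ̈ = (θ̇'−θ̇)/dt = (-1.910142985−-1.760294623)/0.039022 = -3.840099
  sinθ=0.088831, cosθ=0.996047
  F = (M+m)·ẍ + m·l·cosθ·θ̈ − m·l·sinθ·θ̇² = 9.646373 + -0.197051 − 0.014180 = 9.435141
step 4→5:
  ẍ = (ẋ'−ẋ)/dt = (1.193173825−0.919273579)/0.039022 = 7.019124
  θ̈ = (θ̇'−θ̇)/dt = (-2.146349483−-1.910142985)/0.039022 = -6.053162
  sinθ=0.020256, cosθ=0.999795
  F = (M+m)·ẍ + m·l·cosθ·θ̈ − m·l·sinθ·θ̇² = 12.976107 + -0.311781 − 0.003808 = 12.660518

F_0 = 14.417085 N
F_1 = 2.959223 N
F_2 = 12.058879 N
F_3 = 9.435141 N
F_4 = 12.660518 N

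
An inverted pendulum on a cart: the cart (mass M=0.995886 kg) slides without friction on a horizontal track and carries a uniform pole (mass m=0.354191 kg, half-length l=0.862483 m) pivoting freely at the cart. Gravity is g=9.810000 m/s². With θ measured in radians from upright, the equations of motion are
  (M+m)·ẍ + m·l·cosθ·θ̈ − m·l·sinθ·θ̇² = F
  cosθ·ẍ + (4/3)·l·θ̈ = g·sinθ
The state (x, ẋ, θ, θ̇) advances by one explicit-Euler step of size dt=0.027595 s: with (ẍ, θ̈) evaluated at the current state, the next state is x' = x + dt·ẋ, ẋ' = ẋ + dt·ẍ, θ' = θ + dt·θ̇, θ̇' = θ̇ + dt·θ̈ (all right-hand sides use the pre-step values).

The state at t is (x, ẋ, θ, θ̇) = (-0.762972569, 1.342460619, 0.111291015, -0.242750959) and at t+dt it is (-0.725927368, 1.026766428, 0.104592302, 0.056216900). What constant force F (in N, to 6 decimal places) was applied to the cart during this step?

ẍ = (ẋ'−ẋ)/dt = (1.026766428−1.342460619)/0.027595 = -11.440268
θ̈ = (θ̇'−θ̇)/dt = (0.056216900−-0.242750959)/0.027595 = 10.834132
sinθ=0.111061, cosθ=0.993814
F = (M+m)·ẍ + m·l·cosθ·θ̈ − m·l·sinθ·θ̇² = -15.445242 + 3.289176 − 0.001999 = -12.158066

F = -12.158066 N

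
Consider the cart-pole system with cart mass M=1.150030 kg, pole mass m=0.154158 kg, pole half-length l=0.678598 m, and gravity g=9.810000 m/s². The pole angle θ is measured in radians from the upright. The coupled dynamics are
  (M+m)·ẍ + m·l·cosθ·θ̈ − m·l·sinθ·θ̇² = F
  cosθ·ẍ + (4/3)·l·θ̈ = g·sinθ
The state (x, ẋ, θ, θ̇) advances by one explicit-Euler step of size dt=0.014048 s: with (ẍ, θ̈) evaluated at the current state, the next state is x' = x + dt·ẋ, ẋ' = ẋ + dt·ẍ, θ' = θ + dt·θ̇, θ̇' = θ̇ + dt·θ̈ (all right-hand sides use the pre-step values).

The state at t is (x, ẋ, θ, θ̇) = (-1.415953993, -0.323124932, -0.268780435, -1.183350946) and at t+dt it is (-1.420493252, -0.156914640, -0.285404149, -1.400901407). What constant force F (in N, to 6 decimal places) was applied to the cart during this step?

F = 13.907662 N

ẍ = (ẋ'−ẋ)/dt = (-0.156914640−-0.323124932)/0.014048 = 11.831598
θ̈ = (θ̇'−θ̇)/dt = (-1.400901407−-1.183350946)/0.014048 = -15.486223
sinθ=-0.265556, cosθ=0.964095
F = (M+m)·ẍ + m·l·cosθ·θ̈ − m·l·sinθ·θ̇² = 15.430628 + -1.561868 − -0.038901 = 13.907662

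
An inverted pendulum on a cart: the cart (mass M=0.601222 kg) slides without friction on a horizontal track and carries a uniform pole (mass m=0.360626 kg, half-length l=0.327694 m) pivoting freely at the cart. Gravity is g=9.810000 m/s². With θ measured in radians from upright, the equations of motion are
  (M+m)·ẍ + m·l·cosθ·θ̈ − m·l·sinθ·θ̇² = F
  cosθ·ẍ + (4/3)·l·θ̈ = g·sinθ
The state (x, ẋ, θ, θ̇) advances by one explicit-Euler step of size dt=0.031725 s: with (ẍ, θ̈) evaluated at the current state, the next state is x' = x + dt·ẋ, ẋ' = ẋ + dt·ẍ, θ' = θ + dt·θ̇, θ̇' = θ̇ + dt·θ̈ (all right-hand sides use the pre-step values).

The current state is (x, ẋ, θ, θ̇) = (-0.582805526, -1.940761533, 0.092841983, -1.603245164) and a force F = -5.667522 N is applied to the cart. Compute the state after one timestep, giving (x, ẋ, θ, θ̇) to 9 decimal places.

sinθ=0.092708663, cosθ=0.995693278
temp = (F + m·l·θ̇²·sinθ)/(M+m) = (-5.667522 + 0.028160847)/0.961848 = -5.863048166
θ̈ = (g·sinθ − cosθ·temp)/(l·(4/3 − m·cos²θ/(M+m))) = 21.411821519
ẍ = temp − m·l·θ̈·cosθ/(M+m) = -8.482426723
Euler: x'=-0.582805526+0.031725·-1.940761533=-0.644376186, ẋ'=-1.940761533+0.031725·-8.482426723=-2.209866521
       θ'=0.092841983+0.031725·-1.603245164=0.041979030, θ̇'=-1.603245164+0.031725·21.411821519=-0.923955126

(-0.644376186, -2.209866521, 0.041979030, -0.923955126)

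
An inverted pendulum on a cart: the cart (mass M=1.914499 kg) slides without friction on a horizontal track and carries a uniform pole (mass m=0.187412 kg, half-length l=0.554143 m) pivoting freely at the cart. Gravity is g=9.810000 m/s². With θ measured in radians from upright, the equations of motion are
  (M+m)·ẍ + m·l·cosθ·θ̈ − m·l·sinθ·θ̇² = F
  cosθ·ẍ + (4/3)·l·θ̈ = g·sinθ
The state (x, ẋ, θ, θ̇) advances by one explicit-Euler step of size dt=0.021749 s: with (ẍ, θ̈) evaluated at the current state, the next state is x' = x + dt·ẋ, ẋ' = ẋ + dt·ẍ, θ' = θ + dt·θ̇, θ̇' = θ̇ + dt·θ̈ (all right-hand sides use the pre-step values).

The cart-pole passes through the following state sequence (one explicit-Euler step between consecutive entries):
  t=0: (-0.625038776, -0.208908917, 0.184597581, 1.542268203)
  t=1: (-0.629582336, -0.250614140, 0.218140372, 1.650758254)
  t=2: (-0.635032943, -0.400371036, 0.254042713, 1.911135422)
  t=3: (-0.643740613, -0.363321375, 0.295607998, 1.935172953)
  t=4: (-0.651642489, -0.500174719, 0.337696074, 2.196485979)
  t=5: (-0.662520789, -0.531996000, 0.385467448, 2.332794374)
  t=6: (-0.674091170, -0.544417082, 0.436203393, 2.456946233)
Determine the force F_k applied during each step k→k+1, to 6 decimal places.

F_0 = -3.566656 N
F_1 = -13.320500 N
F_2 = 3.596396 N
F_3 = -12.145693 N
F_4 = -2.627219 N
F_5 = -0.863586 N

step 0→1:
  ẍ = (ẋ'−ẋ)/dt = (-0.250614140−-0.208908917)/0.021749 = -1.917570
  θ̈ = (θ̇'−θ̇)/dt = (1.650758254−1.542268203)/0.021749 = 4.988278
  sinθ=0.183551, cosθ=0.983010
  F = (M+m)·ẍ + m·l·cosθ·θ̈ − m·l·sinθ·θ̇² = -4.030561 + 0.509246 − 0.045341 = -3.566656
step 1→2:
  ẍ = (ẋ'−ẋ)/dt = (-0.400371036−-0.250614140)/0.021749 = -6.885691
  θ̈ = (θ̇'−θ̇)/dt = (1.911135422−1.650758254)/0.021749 = 11.971914
  sinθ=0.216414, cosθ=0.976302
  F = (M+m)·ẍ + m·l·cosθ·θ̈ − m·l·sinθ·θ̇² = -14.473110 + 1.213855 − 0.061245 = -13.320500
step 2→3:
  ẍ = (ẋ'−ẋ)/dt = (-0.363321375−-0.400371036)/0.021749 = 1.703511
  θ̈ = (θ̇'−θ̇)/dt = (1.935172953−1.911135422)/0.021749 = 1.105225
  sinθ=0.251319, cosθ=0.967904
  F = (M+m)·ẍ + m·l·cosθ·θ̈ − m·l·sinθ·θ̇² = 3.580629 + 0.111097 − 0.095330 = 3.596396
step 3→4:
  ẍ = (ẋ'−ẋ)/dt = (-0.500174719−-0.363321375)/0.021749 = -6.292397
  θ̈ = (θ̇'−θ̇)/dt = (2.196485979−1.935172953)/0.021749 = 12.014944
  sinθ=0.291322, cosθ=0.956625
  F = (M+m)·ẍ + m·l·cosθ·θ̈ − m·l·sinθ·θ̇² = -13.226059 + 1.193666 − 0.113300 = -12.145693
step 4→5:
  ẍ = (ẋ'−ẋ)/dt = (-0.531996000−-0.500174719)/0.021749 = -1.463115
  θ̈ = (θ̇'−θ̇)/dt = (2.332794374−2.196485979)/0.021749 = 6.267341
  sinθ=0.331314, cosθ=0.943520
  F = (M+m)·ẍ + m·l·cosθ·θ̈ − m·l·sinθ·θ̇² = -3.075337 + 0.614121 − 0.166003 = -2.627219
step 5→6:
  ẍ = (ẋ'−ẋ)/dt = (-0.544417082−-0.531996000)/0.021749 = -0.571110
  θ̈ = (θ̇'−θ̇)/dt = (2.456946233−2.332794374)/0.021749 = 5.708394
  sinθ=0.375992, cosθ=0.926623
  F = (M+m)·ẍ + m·l·cosθ·θ̈ − m·l·sinθ·θ̇² = -1.200423 + 0.549334 − 0.212496 = -0.863586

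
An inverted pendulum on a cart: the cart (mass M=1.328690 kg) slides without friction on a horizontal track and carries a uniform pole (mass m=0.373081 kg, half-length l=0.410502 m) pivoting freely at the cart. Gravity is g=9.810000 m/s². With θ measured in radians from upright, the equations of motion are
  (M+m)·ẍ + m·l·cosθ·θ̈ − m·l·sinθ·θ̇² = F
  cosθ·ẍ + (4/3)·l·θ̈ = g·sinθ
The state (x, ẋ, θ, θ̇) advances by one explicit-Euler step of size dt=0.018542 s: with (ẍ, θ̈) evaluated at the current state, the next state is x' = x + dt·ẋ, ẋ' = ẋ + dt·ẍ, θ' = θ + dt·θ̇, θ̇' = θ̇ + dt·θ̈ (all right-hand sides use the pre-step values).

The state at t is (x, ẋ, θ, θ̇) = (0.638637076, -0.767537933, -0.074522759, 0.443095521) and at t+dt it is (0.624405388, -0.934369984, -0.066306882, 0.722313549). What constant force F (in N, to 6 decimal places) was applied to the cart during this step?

ẍ = (ẋ'−ẋ)/dt = (-0.934369984−-0.767537933)/0.018542 = -8.997522
θ̈ = (θ̇'−θ̇)/dt = (0.722313549−0.443095521)/0.018542 = 15.058679
sinθ=-0.074454, cosθ=0.997224
F = (M+m)·ẍ + m·l·cosθ·θ̈ − m·l·sinθ·θ̇² = -15.311722 + 2.299843 − -0.002239 = -13.009640

F = -13.009640 N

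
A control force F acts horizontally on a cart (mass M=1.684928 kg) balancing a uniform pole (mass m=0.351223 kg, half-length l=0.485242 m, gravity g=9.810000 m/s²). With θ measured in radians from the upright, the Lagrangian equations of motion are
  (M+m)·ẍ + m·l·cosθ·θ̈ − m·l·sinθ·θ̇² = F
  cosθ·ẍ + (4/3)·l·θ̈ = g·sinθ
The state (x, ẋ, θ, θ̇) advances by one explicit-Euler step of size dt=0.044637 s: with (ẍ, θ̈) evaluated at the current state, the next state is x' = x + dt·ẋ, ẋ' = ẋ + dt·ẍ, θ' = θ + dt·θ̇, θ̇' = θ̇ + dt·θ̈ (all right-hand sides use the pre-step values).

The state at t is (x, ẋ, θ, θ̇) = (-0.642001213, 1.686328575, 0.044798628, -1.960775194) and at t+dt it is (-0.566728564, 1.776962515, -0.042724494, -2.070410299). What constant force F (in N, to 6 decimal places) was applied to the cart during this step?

F = 3.686816 N

ẍ = (ẋ'−ẋ)/dt = (1.776962515−1.686328575)/0.044637 = 2.030467
θ̈ = (θ̇'−θ̇)/dt = (-2.070410299−-1.960775194)/0.044637 = -2.456149
sinθ=0.044784, cosθ=0.998997
F = (M+m)·ẍ + m·l·cosθ·θ̈ − m·l·sinθ·θ̇² = 4.134337 + -0.418177 − 0.029344 = 3.686816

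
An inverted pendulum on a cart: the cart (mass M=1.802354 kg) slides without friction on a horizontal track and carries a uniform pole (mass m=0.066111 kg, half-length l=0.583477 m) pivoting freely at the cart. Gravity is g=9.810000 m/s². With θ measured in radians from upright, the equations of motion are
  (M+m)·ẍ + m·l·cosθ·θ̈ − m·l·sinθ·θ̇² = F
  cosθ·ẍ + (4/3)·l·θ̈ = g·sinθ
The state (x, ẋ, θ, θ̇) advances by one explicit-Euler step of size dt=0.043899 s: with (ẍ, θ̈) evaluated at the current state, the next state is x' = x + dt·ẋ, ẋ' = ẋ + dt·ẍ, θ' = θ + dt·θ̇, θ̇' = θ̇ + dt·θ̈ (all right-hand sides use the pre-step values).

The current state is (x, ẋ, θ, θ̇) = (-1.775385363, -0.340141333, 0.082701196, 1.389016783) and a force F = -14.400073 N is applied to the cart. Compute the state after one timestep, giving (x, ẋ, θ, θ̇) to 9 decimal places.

(-1.790317227, -0.688442670, 0.143677644, 1.880919891)

sinθ=0.082606956, cosθ=0.996582205
temp = (F + m·l·θ̇²·sinθ)/(M+m) = (-14.400073 + 0.006147932)/1.868465 = -7.703609684
θ̈ = (g·sinθ − cosθ·temp)/(l·(4/3 − m·cos²θ/(M+m))) = 11.205337425
ẍ = temp − m·l·θ̈·cosθ/(M+m) = -7.934151955
Euler: x'=-1.775385363+0.043899·-0.340141333=-1.790317227, ẋ'=-0.340141333+0.043899·-7.934151955=-0.688442670
       θ'=0.082701196+0.043899·1.389016783=0.143677644, θ̇'=1.389016783+0.043899·11.205337425=1.880919891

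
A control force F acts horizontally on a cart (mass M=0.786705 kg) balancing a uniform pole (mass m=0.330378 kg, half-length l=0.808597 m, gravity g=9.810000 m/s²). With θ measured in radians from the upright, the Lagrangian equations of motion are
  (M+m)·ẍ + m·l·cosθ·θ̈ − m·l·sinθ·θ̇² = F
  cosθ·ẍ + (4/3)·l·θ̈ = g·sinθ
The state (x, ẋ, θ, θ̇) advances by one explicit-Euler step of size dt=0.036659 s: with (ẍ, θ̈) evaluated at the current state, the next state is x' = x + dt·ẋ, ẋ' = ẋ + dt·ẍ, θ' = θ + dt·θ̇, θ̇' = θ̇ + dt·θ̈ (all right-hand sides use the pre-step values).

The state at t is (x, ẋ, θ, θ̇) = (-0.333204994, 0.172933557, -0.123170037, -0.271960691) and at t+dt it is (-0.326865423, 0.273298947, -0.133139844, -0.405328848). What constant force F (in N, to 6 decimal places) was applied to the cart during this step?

F = 2.096267 N

ẍ = (ẋ'−ẋ)/dt = (0.273298947−0.172933557)/0.036659 = 2.737810
θ̈ = (θ̇'−θ̇)/dt = (-0.405328848−-0.271960691)/0.036659 = -3.638074
sinθ=-0.122859, cosθ=0.992424
F = (M+m)·ẍ + m·l·cosθ·θ̈ − m·l·sinθ·θ̇² = 3.058361 + -0.964522 − -0.002428 = 2.096267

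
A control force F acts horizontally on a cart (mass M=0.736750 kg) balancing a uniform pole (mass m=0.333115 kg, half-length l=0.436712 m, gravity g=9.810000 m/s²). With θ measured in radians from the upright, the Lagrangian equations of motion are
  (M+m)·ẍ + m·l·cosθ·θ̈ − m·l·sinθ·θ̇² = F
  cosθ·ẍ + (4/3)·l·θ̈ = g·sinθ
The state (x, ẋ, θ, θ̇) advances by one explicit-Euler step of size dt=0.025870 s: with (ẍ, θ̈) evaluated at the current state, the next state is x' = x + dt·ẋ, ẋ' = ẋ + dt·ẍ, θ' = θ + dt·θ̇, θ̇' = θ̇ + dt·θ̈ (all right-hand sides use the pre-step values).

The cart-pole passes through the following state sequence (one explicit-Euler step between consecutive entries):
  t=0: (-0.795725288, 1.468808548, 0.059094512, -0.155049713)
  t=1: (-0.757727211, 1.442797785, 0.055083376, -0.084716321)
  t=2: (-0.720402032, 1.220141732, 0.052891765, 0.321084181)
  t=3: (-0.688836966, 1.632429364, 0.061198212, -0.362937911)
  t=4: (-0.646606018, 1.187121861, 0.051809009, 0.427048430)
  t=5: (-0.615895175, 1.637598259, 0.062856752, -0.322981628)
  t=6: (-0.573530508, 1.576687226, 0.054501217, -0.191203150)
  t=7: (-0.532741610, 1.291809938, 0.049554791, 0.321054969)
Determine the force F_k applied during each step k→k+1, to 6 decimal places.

step 0→1:
  ẍ = (ẋ'−ẋ)/dt = (1.442797785−1.468808548)/0.025870 = -1.005441
  θ̈ = (θ̇'−θ̇)/dt = (-0.084716321−-0.155049713)/0.025870 = 2.718724
  sinθ=0.059060, cosθ=0.998254
  F = (M+m)·ẍ + m·l·cosθ·θ̈ − m·l·sinθ·θ̇² = -1.075686 + 0.394817 − 0.000207 = -0.681076
step 1→2:
  ẍ = (ẋ'−ẋ)/dt = (1.220141732−1.442797785)/0.025870 = -8.606728
  θ̈ = (θ̇'−θ̇)/dt = (0.321084181−-0.084716321)/0.025870 = 15.686142
  sinθ=0.055056, cosθ=0.998483
  F = (M+m)·ẍ + m·l·cosθ·θ̈ − m·l·sinθ·θ̇² = -9.208037 + 2.278486 − 0.000057 = -6.929609
step 2→3:
  ẍ = (ẋ'−ẋ)/dt = (1.632429364−1.220141732)/0.025870 = 15.936901
  θ̈ = (θ̇'−θ̇)/dt = (-0.362937911−0.321084181)/0.025870 = -26.440746
  sinθ=0.052867, cosθ=0.998602
  F = (M+m)·ẍ + m·l·cosθ·θ̈ − m·l·sinθ·θ̇² = 17.050333 + -3.841097 − 0.000793 = 13.208443
step 3→4:
  ẍ = (ẋ'−ẋ)/dt = (1.187121861−1.632429364)/0.025870 = -17.213278
  θ̈ = (θ̇'−θ̇)/dt = (0.427048430−-0.362937911)/0.025870 = 30.536774
  sinθ=0.061160, cosθ=0.998128
  F = (M+m)·ẍ + m·l·cosθ·θ̈ − m·l·sinθ·θ̇² = -18.415884 + 4.434031 − 0.001172 = -13.983025
step 4→5:
  ẍ = (ẋ'−ẋ)/dt = (1.637598259−1.187121861)/0.025870 = 17.413081
  θ̈ = (θ̇'−θ̇)/dt = (-0.322981628−0.427048430)/0.025870 = -28.992271
  sinθ=0.051786, cosθ=0.998658
  F = (M+m)·ẍ + m·l·cosθ·θ̈ − m·l·sinθ·θ̇² = 18.629646 + -4.212001 − 0.001374 = 14.416271
step 5→6:
  ẍ = (ẋ'−ẋ)/dt = (1.576687226−1.637598259)/0.025870 = -2.354505
  θ̈ = (θ̇'−θ̇)/dt = (-0.191203150−-0.322981628)/0.025870 = 5.093872
  sinθ=0.062815, cosθ=0.998025
  F = (M+m)·ẍ + m·l·cosθ·θ̈ − m·l·sinθ·θ̇² = -2.519002 + 0.739569 − 0.000953 = -1.780386
step 6→7:
  ẍ = (ẋ'−ẋ)/dt = (1.291809938−1.576687226)/0.025870 = -11.011878
  θ̈ = (θ̇'−θ̇)/dt = (0.321054969−-0.191203150)/0.025870 = 19.801242
  sinθ=0.054474, cosθ=0.998515
  F = (M+m)·ẍ + m·l·cosθ·θ̈ − m·l·sinθ·θ̇² = -11.781223 + 2.876315 − 0.000290 = -8.905198

F_0 = -0.681076 N
F_1 = -6.929609 N
F_2 = 13.208443 N
F_3 = -13.983025 N
F_4 = 14.416271 N
F_5 = -1.780386 N
F_6 = -8.905198 N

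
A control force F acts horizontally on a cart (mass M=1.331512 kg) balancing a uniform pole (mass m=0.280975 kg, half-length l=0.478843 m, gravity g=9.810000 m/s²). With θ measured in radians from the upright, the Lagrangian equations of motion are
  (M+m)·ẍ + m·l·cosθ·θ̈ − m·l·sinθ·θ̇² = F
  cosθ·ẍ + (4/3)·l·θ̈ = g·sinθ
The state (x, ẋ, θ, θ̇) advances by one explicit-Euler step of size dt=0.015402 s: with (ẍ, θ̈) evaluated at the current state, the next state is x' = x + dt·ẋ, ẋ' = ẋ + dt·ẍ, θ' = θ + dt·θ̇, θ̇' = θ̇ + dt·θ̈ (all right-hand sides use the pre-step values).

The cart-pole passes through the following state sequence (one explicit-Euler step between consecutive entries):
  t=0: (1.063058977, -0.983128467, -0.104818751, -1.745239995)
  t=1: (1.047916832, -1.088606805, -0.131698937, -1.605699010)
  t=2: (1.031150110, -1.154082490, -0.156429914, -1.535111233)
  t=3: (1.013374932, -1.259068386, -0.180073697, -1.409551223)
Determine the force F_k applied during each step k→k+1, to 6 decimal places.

step 0→1:
  ẍ = (ẋ'−ẋ)/dt = (-1.088606805−-0.983128467)/0.015402 = -6.848353
  θ̈ = (θ̇'−θ̇)/dt = (-1.605699010−-1.745239995)/0.015402 = 9.059926
  sinθ=-0.104627, cosθ=0.994512
  F = (M+m)·ẍ + m·l·cosθ·θ̈ − m·l·sinθ·θ̇² = -11.042881 + 1.212259 − -0.042876 = -9.787746
step 1→2:
  ẍ = (ẋ'−ẋ)/dt = (-1.154082490−-1.088606805)/0.015402 = -4.251116
  θ̈ = (θ̇'−θ̇)/dt = (-1.535111233−-1.605699010)/0.015402 = 4.583027
  sinθ=-0.131319, cosθ=0.991340
  F = (M+m)·ẍ + m·l·cosθ·θ̈ − m·l·sinθ·θ̇² = -6.854869 + 0.611274 − -0.045553 = -6.198042
step 2→3:
  ẍ = (ẋ'−ẋ)/dt = (-1.259068386−-1.154082490)/0.015402 = -6.816381
  θ̈ = (θ̇'−θ̇)/dt = (-1.409551223−-1.535111233)/0.015402 = 8.152189
  sinθ=-0.155793, cosθ=0.987790
  F = (M+m)·ẍ + m·l·cosθ·θ̈ − m·l·sinθ·θ̇² = -10.991325 + 1.083427 − -0.049396 = -9.858503

F_0 = -9.787746 N
F_1 = -6.198042 N
F_2 = -9.858503 N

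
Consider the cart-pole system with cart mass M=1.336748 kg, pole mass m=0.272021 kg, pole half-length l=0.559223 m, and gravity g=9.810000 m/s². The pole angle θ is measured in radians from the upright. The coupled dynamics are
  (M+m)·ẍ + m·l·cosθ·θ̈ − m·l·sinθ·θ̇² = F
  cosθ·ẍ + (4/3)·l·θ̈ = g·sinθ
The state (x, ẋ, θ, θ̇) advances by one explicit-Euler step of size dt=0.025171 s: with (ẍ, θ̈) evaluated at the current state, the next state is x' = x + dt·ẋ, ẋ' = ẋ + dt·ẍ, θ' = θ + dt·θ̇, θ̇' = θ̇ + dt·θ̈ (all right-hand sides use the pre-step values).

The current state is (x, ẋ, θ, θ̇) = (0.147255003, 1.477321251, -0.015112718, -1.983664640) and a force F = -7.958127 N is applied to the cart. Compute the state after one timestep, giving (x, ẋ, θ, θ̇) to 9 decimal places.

sinθ=-0.015112143, cosθ=0.999885805
temp = (F + m·l·θ̇²·sinθ)/(M+m) = (-7.958127 + -0.009045863)/1.608769 = -4.952341115
θ̈ = (g·sinθ − cosθ·temp)/(l·(4/3 − m·cos²θ/(M+m))) = 7.377607982
ẍ = temp − m·l·θ̈·cosθ/(M+m) = -5.649866065
Euler: x'=0.147255003+0.025171·1.477321251=0.184440656, ẋ'=1.477321251+0.025171·-5.649866065=1.335108472
       θ'=-0.015112718+0.025171·-1.983664640=-0.065043541, θ̇'=-1.983664640+0.025171·7.377607982=-1.797962869

(0.184440656, 1.335108472, -0.065043541, -1.797962869)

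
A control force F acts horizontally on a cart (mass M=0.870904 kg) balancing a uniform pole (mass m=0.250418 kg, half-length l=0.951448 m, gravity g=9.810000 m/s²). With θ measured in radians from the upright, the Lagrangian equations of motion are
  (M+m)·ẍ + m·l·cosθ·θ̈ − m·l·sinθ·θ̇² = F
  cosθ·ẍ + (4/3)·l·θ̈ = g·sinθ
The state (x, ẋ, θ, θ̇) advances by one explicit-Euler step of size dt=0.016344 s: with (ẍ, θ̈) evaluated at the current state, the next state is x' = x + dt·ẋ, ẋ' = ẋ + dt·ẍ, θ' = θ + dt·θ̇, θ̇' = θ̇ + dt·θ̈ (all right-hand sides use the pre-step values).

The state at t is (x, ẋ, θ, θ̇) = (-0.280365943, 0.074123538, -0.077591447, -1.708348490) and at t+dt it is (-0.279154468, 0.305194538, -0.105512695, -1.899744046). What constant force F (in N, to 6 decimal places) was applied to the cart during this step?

ẍ = (ẋ'−ẋ)/dt = (0.305194538−0.074123538)/0.016344 = 14.137971
θ̈ = (θ̇'−θ̇)/dt = (-1.899744046−-1.708348490)/0.016344 = -11.710448
sinθ=-0.077514, cosθ=0.996991
F = (M+m)·ẍ + m·l·cosθ·θ̈ − m·l·sinθ·θ̇² = 15.853218 + -2.781733 − -0.053899 = 13.125384

F = 13.125384 N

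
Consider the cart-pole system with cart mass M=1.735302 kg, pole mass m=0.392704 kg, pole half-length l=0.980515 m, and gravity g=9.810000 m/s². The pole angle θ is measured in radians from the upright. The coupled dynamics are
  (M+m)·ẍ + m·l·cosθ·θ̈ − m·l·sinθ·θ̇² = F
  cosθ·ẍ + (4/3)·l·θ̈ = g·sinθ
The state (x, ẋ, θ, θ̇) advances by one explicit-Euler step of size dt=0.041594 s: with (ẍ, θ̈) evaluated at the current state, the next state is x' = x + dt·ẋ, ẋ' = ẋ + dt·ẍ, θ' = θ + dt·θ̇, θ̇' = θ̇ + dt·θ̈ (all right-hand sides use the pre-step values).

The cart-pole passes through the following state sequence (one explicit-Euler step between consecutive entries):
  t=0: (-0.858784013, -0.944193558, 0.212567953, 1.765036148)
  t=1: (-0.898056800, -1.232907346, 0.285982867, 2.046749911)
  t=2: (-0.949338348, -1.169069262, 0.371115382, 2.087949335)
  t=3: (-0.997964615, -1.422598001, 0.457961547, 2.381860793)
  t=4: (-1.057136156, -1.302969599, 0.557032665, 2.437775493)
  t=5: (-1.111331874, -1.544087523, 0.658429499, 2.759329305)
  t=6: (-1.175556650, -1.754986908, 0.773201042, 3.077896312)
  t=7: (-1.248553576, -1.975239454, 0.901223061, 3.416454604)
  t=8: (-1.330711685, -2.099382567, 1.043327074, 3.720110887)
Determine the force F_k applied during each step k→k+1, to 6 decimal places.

F_0 = -12.474830 N
F_1 = 3.176909 N
F_2 = -11.044019 N
F_3 = 5.618826 N
F_4 = -11.018913 N
F_5 = -10.251162 N
F_6 = -11.573076 N
F_7 = -8.130631 N

step 0→1:
  ẍ = (ẋ'−ẋ)/dt = (-1.232907346−-0.944193558)/0.041594 = -6.941236
  θ̈ = (θ̇'−θ̇)/dt = (2.046749911−1.765036148)/0.041594 = 6.772942
  sinθ=0.210971, cosθ=0.977492
  F = (M+m)·ẍ + m·l·cosθ·θ̈ − m·l·sinθ·θ̇² = -14.770993 + 2.549238 − 0.253075 = -12.474830
step 1→2:
  ẍ = (ẋ'−ẋ)/dt = (-1.169069262−-1.232907346)/0.041594 = 1.534791
  θ̈ = (θ̇'−θ̇)/dt = (2.087949335−2.046749911)/0.041594 = 0.990514
  sinθ=0.282101, cosθ=0.959385
  F = (M+m)·ẍ + m·l·cosθ·θ̈ − m·l·sinθ·θ̇² = 3.266044 + 0.365909 − 0.455044 = 3.176909
step 2→3:
  ẍ = (ẋ'−ẋ)/dt = (-1.422598001−-1.169069262)/0.041594 = -6.095320
  θ̈ = (θ̇'−θ̇)/dt = (2.381860793−2.087949335)/0.041594 = 7.066198
  sinθ=0.362655, cosθ=0.931923
  F = (M+m)·ẍ + m·l·cosθ·θ̈ − m·l·sinθ·θ̇² = -12.970877 + 2.535629 − 0.608770 = -11.044019
step 3→4:
  ẍ = (ẋ'−ẋ)/dt = (-1.302969599−-1.422598001)/0.041594 = 2.876098
  θ̈ = (θ̇'−θ̇)/dt = (2.437775493−2.381860793)/0.041594 = 1.344297
  sinθ=0.442121, cosθ=0.896956
  F = (M+m)·ẍ + m·l·cosθ·θ̈ − m·l·sinθ·θ̇² = 6.120353 + 0.464286 − 0.965813 = 5.618826
step 4→5:
  ẍ = (ẋ'−ẋ)/dt = (-1.544087523−-1.302969599)/0.041594 = -5.796940
  θ̈ = (θ̇'−θ̇)/dt = (2.759329305−2.437775493)/0.041594 = 7.730774
  sinθ=0.528670, cosθ=0.848828
  F = (M+m)·ẍ + m·l·cosθ·θ̈ − m·l·sinθ·θ̇² = -12.335923 + 2.526749 − 1.209738 = -11.018913
step 5→6:
  ẍ = (ẋ'−ẋ)/dt = (-1.754986908−-1.544087523)/0.041594 = -5.070428
  θ̈ = (θ̇'−θ̇)/dt = (3.077896312−2.759329305)/0.041594 = 7.658965
  sinθ=0.611875, cosθ=0.790954
  F = (M+m)·ẍ + m·l·cosθ·θ̈ − m·l·sinθ·θ̇² = -10.789901 + 2.332604 − 1.793865 = -10.251162
step 6→7:
  ẍ = (ẋ'−ẋ)/dt = (-1.975239454−-1.754986908)/0.041594 = -5.295296
  θ̈ = (θ̇'−θ̇)/dt = (3.416454604−3.077896312)/0.041594 = 8.139594
  sinθ=0.698430, cosθ=0.715679
  F = (M+m)·ẍ + m·l·cosθ·θ̈ − m·l·sinθ·θ̇² = -11.268422 + 2.243057 − 2.547712 = -11.573076
step 7→8:
  ẍ = (ẋ'−ẋ)/dt = (-2.099382567−-1.975239454)/0.041594 = -2.984640
  θ̈ = (θ̇'−θ̇)/dt = (3.720110887−3.416454604)/0.041594 = 7.300483
  sinθ=0.784087, cosθ=0.620651
  F = (M+m)·ẍ + m·l·cosθ·θ̈ − m·l·sinθ·θ̇² = -6.351332 + 1.744693 − 3.523992 = -8.130631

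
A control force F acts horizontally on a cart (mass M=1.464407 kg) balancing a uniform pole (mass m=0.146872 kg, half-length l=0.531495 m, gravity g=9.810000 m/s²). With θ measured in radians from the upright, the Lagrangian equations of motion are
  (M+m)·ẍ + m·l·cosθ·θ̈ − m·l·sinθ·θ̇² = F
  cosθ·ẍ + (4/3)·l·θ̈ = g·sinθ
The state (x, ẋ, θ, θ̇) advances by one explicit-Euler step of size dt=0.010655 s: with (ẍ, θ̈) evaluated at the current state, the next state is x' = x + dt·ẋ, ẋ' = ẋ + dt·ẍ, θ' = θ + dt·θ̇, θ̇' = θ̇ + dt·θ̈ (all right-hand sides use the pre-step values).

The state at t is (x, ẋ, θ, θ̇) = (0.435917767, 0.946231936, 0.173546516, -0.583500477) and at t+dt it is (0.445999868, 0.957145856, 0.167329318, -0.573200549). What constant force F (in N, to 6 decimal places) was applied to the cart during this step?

ẍ = (ẋ'−ẋ)/dt = (0.957145856−0.946231936)/0.010655 = 1.024300
θ̈ = (θ̇'−θ̇)/dt = (-0.573200549−-0.583500477)/0.010655 = 0.966676
sinθ=0.172677, cosθ=0.984979
F = (M+m)·ẍ + m·l·cosθ·θ̈ − m·l·sinθ·θ̇² = 1.650434 + 0.074327 − 0.004589 = 1.720171

F = 1.720171 N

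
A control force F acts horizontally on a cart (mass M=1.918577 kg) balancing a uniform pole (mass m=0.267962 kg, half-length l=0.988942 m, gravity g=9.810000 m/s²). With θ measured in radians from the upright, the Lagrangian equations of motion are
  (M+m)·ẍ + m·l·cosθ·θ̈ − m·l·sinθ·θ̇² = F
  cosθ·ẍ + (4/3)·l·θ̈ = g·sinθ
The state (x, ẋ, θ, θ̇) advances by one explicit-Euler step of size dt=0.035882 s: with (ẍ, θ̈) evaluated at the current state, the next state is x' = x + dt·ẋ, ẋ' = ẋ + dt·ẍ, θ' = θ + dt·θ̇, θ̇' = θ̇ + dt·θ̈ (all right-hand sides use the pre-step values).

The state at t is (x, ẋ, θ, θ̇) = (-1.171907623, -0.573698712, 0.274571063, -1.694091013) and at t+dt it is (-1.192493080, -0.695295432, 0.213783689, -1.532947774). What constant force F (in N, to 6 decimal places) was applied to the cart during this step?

F = -6.470427 N

ẍ = (ẋ'−ẋ)/dt = (-0.695295432−-0.573698712)/0.035882 = -3.388794
θ̈ = (θ̇'−θ̇)/dt = (-1.532947774−-1.694091013)/0.035882 = 4.490921
sinθ=0.271134, cosθ=0.962542
F = (M+m)·ẍ + m·l·cosθ·θ̈ − m·l·sinθ·θ̇² = -7.409731 + 1.145510 − 0.206206 = -6.470427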